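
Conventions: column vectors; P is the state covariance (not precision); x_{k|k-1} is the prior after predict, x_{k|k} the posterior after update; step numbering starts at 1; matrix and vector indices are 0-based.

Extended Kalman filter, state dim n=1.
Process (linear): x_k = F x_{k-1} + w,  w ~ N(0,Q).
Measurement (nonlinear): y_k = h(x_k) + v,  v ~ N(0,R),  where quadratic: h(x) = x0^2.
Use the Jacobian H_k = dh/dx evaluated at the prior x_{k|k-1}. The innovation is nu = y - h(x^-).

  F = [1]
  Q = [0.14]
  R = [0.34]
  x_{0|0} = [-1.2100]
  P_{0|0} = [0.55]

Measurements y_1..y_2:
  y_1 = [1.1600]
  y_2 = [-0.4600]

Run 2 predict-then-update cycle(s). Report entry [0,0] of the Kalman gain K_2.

step 1: x^-=[-1.2100]  P^-=[0.6900]  H_jac=[-2.4200]  S=[4.3809]  K=[-0.3812]  nu=[-0.3041]  x^+=[-1.0941]  P^+=[0.0536]
step 2: x^-=[-1.0941]  P^-=[0.1936]  H_jac=[-2.1882]  S=[1.2667]  K=[-0.3343]  nu=[-1.6570]  x^+=[-0.5401]  P^+=[0.0519]

K[0,0] = -0.3343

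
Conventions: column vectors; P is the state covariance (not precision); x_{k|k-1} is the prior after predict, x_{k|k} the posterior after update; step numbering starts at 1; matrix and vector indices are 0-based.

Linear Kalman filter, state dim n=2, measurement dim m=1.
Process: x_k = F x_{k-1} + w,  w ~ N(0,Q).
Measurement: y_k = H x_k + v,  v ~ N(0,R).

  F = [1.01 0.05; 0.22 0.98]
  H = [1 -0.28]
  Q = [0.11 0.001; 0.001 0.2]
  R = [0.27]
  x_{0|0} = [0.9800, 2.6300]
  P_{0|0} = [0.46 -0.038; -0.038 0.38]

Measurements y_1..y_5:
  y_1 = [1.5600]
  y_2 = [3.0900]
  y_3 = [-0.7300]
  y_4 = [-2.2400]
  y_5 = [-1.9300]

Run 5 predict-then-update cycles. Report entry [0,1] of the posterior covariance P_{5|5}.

P_post[0,1] = 0.4983

step 1: x^-=[1.1213, 2.7930]  P^-=[0.5764 0.0838; 0.0838 0.5708]  S=[0.8442]  K=[0.6549; -0.0901]  nu=[1.2207]  x^+=[1.9208, 2.6831]  P^+=[0.2142 0.1336; 0.1336 0.5640]
step 2: x^-=[2.0742, 3.0520]  P^-=[0.3435 0.2099; 0.2099 0.8096]  S=[0.5594]  K=[0.5089; -0.0299]  nu=[1.8704]  x^+=[3.0260, 2.9960]  P^+=[0.1986 0.2185; 0.2185 0.8091]
step 3: x^-=[3.2061, 3.6018]  P^-=[0.3367 0.3034; 0.3034 1.0809]  S=[0.5215]  K=[0.4827; 0.0015]  nu=[-2.9276]  x^+=[1.7931, 3.5975]  P^+=[0.2152 0.3030; 0.3030 1.0809]
step 4: x^-=[1.9909, 3.9200]  P^-=[0.3628 0.4051; 0.4051 1.3792]  S=[0.5141]  K=[0.4851; 0.0368]  nu=[-3.1333]  x^+=[0.4709, 3.8049]  P^+=[0.2418 0.3959; 0.3959 1.3785]
step 5: x^-=[0.6659, 3.8324]  P^-=[0.4001 0.5185; 0.5185 1.7063]  S=[0.5135]  K=[0.4964; 0.0793]  nu=[-1.5228]  x^+=[-0.0901, 3.7116]  P^+=[0.2736 0.4983; 0.4983 1.7031]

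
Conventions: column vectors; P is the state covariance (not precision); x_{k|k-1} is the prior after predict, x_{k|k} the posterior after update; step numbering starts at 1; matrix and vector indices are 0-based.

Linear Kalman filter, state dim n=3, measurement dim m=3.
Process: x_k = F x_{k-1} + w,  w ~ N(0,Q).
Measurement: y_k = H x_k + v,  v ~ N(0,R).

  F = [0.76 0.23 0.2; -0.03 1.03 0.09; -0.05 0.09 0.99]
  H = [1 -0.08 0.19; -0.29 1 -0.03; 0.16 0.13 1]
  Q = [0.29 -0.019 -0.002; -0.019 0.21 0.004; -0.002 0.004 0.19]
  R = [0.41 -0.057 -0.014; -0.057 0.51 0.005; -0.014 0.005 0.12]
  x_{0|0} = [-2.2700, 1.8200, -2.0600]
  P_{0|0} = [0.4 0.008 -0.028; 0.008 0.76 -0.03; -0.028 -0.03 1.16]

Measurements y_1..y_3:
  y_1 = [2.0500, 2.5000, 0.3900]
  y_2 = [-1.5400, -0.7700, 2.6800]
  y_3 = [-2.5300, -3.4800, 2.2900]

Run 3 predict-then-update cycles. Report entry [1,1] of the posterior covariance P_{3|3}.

step 1: x^-=[-1.7186, 1.7573, -1.7621]  P^-=[0.5992 0.1705 0.2005; 0.1705 1.0201 0.1481; 0.2005 0.1481 1.3314]  S=[1.1082 -0.1341 0.5426; -0.1341 1.4775 0.1791; 0.5426 0.1791 1.5938]  K=[0.5674 0.0450 0.0016; 0.1525 0.6597 0.0672; -0.0482 -0.0788 0.8929]  nu=[4.2440, 0.1914, 2.1986]  x^+=[0.7016, 2.6786, -0.0187]  P^+=[0.2452 0.0601 -0.0546; 0.0601 0.3442 -0.0451; -0.0546 -0.0451 0.1220]
step 2: x^-=[1.1456, 2.7362, 0.1875]  P^-=[0.4550 0.0921 -0.0282; 0.0921 0.5645 -0.0006; -0.0282 -0.0006 0.3098]  S=[0.8543 -0.1393 0.0936; -0.1393 1.0592 0.0669; 0.0936 0.0669 0.4456]  K=[0.5213 0.0310 0.0128; 0.1295 0.5191 0.0912; -0.0497 -0.0526 0.7032]  nu=[-2.5023, -3.1683, 1.9535]  x^+=[-0.2320, 0.9457, 1.8522]  P^+=[0.2249 0.0499 -0.0481; 0.0499 0.2713 -0.0315; -0.0481 -0.0315 0.0966]
step 3: x^-=[0.4117, 1.1478, 1.9304]  P^-=[0.4381 0.0705 -0.0264; 0.0705 0.4902 0.0046; -0.0264 0.0046 0.2861]  S=[0.8401 -0.1496 0.0862; -0.1496 0.9956 0.0608; 0.0862 0.0608 0.4213]  K=[0.5104 0.0196 0.0182; 0.1145 0.4830 0.0959; -0.0456 -0.0451 0.6864]  nu=[-3.2166, -4.4505, 0.1445]  x^+=[-1.3146, -1.3561, 2.3768]  P^+=[0.2200 0.0434 -0.0457; 0.0434 0.2520 -0.0274; -0.0457 -0.0274 0.0937]

P_post[1,1] = 0.2520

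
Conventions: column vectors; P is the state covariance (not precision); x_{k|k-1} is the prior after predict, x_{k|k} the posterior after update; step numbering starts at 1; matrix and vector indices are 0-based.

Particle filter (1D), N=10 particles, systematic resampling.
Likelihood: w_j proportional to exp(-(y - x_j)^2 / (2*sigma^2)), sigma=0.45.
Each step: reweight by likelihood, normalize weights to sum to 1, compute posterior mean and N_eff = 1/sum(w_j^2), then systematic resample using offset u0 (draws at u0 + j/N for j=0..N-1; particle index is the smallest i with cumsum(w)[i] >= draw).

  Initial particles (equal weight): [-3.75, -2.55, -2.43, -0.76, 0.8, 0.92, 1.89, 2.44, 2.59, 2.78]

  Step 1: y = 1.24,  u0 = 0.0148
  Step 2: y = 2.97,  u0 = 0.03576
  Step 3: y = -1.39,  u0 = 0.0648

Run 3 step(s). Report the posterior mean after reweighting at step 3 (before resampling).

post_mean = 1.8900

step 1: w=[0.0000, 0.0000, 0.0000, 0.0000, 0.3461, 0.4335, 0.1967, 0.0159, 0.0062, 0.0016]  mean=1.1067  Neff=2.8847  idx=[4, 4, 4, 4, 5, 5, 5, 5, 6, 6]
step 2: w=[0.0001, 0.0001, 0.0001, 0.0001, 0.0003, 0.0003, 0.0003, 0.0003, 0.4993, 0.4993]  mean=1.8886  Neff=2.0057  idx=[8, 8, 8, 8, 8, 9, 9, 9, 9, 9]
step 3: w=[0.1000, 0.1000, 0.1000, 0.1000, 0.1000, 0.1000, 0.1000, 0.1000, 0.1000, 0.1000]  mean=1.8900  Neff=10.0000  idx=[0, 1, 2, 3, 4, 5, 6, 7, 8, 9]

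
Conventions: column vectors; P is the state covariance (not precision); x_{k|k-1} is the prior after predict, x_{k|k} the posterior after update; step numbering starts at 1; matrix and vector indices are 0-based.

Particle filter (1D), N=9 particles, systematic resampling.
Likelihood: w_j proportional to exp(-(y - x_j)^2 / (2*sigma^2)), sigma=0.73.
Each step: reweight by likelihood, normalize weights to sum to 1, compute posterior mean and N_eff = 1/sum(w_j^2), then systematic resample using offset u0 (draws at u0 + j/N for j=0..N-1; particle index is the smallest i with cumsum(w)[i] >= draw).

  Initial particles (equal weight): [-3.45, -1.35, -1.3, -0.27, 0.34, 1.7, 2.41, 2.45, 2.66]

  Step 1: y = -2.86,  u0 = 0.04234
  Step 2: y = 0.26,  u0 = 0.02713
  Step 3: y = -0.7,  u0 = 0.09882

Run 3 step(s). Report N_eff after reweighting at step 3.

step 1: w=[0.7650, 0.1249, 0.1081, 0.0020, 0.0001, 0.0000, 0.0000, 0.0000, 0.0000]  mean=-2.9489  Neff=1.6326  idx=[0, 0, 0, 0, 0, 0, 0, 1, 2]
step 2: w=[0.0000, 0.0000, 0.0000, 0.0000, 0.0000, 0.0000, 0.0000, 0.4628, 0.5371]  mean=-1.3233  Neff=1.9894  idx=[7, 7, 7, 7, 8, 8, 8, 8, 8]
step 3: w=[0.1075, 0.1075, 0.1075, 0.1075, 0.1140, 0.1140, 0.1140, 0.1140, 0.1140]  mean=-1.3215  Neff=8.9924  idx=[0, 1, 2, 4, 4, 5, 6, 7, 8]

N_eff = 8.9924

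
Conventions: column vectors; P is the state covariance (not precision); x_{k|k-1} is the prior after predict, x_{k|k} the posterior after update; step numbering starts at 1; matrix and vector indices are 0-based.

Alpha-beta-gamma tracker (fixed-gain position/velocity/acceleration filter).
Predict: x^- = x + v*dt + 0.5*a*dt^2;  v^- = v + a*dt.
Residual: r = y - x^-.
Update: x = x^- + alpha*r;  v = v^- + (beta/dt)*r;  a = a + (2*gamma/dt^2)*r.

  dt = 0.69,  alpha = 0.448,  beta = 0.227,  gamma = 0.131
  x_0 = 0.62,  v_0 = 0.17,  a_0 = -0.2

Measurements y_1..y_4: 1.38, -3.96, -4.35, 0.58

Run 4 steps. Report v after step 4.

v_post = -3.7728

step 1: x_pred=0.6897  r=0.6903  x^+=0.9989  v^+=0.2591  a^+=0.1799
step 2: x_pred=1.2205  r=-5.1805  x^+=-1.1003  v^+=-1.3211  a^+=-2.6710
step 3: x_pred=-2.6477  r=-1.7023  x^+=-3.4103  v^+=-3.7241  a^+=-3.6078
step 4: x_pred=-6.8388  r=7.4188  x^+=-3.5152  v^+=-3.7728  a^+=0.4748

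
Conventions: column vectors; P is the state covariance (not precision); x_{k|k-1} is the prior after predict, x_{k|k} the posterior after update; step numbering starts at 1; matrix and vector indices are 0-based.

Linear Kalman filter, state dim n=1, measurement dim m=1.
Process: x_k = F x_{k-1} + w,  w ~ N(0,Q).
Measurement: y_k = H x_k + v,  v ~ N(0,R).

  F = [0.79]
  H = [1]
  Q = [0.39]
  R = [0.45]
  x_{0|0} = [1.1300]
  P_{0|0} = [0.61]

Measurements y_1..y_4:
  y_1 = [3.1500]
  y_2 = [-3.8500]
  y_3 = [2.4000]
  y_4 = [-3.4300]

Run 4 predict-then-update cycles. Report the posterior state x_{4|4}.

step 1: x^-=[0.8927]  P^-=[0.7707]  S=[1.2207]  K=[0.6314]  nu=[2.2573]  x^+=[2.3179]  P^+=[0.2841]
step 2: x^-=[1.8311]  P^-=[0.5673]  S=[1.0173]  K=[0.5577]  nu=[-5.6811]  x^+=[-1.3370]  P^+=[0.2509]
step 3: x^-=[-1.0562]  P^-=[0.5466]  S=[0.9966]  K=[0.5485]  nu=[3.4562]  x^+=[0.8394]  P^+=[0.2468]
step 4: x^-=[0.6631]  P^-=[0.5440]  S=[0.9940]  K=[0.5473]  nu=[-4.0931]  x^+=[-1.5770]  P^+=[0.2463]

x_post = [-1.5770]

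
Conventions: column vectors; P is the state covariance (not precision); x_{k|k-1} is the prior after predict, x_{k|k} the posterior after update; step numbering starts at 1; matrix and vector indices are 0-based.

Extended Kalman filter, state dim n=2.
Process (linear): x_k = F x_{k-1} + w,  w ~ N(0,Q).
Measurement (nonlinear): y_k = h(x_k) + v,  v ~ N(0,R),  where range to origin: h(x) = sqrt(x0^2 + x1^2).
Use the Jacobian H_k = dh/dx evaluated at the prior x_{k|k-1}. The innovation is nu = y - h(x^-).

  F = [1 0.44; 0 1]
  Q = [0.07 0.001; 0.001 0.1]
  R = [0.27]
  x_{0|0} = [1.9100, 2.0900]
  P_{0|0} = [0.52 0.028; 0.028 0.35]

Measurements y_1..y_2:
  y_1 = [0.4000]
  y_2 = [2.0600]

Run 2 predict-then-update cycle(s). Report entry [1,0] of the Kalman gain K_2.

step 1: x^-=[2.8296, 2.0900]  P^-=[0.6824 0.1830; 0.1830 0.4500]  H_jac=[0.8044 0.5941]  S=[1.0453]  K=[0.6291; 0.3966]  nu=[-3.1178]  x^+=[0.8681, 0.8535]  P^+=[0.2687 -0.0778; -0.0778 0.2856]
step 2: x^-=[1.2436, 0.8535]  P^-=[0.3255 0.0488; 0.0488 0.3856]  H_jac=[0.8245 0.5659]  S=[0.6603]  K=[0.4483; 0.3914]  nu=[0.5517]  x^+=[1.4909, 1.0694]  P^+=[0.1928 -0.0670; -0.0670 0.2844]

K[1,0] = 0.3914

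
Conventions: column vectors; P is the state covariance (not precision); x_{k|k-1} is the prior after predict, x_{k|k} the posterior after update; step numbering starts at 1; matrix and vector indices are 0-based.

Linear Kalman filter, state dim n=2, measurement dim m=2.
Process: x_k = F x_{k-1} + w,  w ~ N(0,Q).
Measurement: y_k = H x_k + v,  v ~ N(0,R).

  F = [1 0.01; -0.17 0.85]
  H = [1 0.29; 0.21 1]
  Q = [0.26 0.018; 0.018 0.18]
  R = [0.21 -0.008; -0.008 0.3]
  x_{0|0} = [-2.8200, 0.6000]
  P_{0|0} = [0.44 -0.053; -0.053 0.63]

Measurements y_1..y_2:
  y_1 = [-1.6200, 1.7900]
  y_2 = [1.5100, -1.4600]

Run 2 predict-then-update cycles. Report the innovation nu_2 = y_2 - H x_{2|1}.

innov = [3.2105, -2.9773]

step 1: x^-=[-2.8140, 0.9894]  P^-=[0.6990 -0.0964; -0.0964 0.6632]  S=[0.9089 0.2288; 0.2288 0.9535]  K=[0.7717 -0.1324; -0.0684 0.6907]  nu=[0.9071, 1.3915]  x^+=[-2.2982, 1.8885]  P^+=[0.1879 -0.0853; -0.0853 0.2257]
step 2: x^-=[-2.2793, 1.9959]  P^-=[0.4462 -0.0844; -0.0844 0.3731]  S=[0.6386 0.1044; 0.1044 0.6574]  K=[0.6756 -0.0931; -0.0524 0.5490]  nu=[3.2105, -2.9773]  x^+=[0.1668, 0.1931]  P^+=[0.1622 -0.0674; -0.0674 0.1793]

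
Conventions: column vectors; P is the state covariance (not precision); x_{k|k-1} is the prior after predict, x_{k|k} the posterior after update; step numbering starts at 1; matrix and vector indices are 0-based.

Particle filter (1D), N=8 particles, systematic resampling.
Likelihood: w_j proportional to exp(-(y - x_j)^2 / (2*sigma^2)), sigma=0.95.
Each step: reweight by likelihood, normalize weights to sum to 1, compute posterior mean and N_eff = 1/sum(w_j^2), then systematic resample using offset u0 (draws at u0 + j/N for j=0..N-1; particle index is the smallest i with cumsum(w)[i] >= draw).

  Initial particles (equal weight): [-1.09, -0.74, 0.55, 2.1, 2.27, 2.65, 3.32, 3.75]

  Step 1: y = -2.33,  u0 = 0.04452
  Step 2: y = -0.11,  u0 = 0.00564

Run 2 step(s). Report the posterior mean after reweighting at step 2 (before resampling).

step 1: w=[0.6244, 0.3607, 0.0148, 0.0000, 0.0000, 0.0000, 0.0000, 0.0000]  mean=-0.9394  Neff=1.9220  idx=[0, 0, 0, 0, 0, 1, 1, 1]
step 2: w=[0.1099, 0.1099, 0.1099, 0.1099, 0.1099, 0.1502, 0.1502, 0.1502]  mean=-0.9323  Neff=7.8100  idx=[0, 1, 2, 3, 4, 5, 6, 7]

post_mean = -0.9323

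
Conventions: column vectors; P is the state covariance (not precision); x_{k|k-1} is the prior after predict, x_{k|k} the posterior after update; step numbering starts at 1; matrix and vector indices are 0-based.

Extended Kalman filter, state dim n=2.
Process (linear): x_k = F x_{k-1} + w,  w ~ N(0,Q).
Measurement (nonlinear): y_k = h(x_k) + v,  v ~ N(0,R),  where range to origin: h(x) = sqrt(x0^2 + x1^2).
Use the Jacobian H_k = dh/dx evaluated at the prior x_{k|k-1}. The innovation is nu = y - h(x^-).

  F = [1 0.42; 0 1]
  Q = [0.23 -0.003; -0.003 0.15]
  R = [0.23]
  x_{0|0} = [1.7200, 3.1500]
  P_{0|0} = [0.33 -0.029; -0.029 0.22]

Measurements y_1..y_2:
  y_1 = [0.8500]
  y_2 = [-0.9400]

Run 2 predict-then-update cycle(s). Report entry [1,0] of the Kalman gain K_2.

step 1: x^-=[3.0430, 3.1500]  P^-=[0.5744 0.0604; 0.0604 0.3700]  H_jac=[0.6948 0.7192]  S=[0.7591]  K=[0.5830; 0.4059]  nu=[-3.5298]  x^+=[0.9850, 1.7174]  P^+=[0.3164 -0.1192; -0.1192 0.2450]
step 2: x^-=[1.7063, 1.7174]  P^-=[0.4895 -0.0193; -0.0193 0.3950]  H_jac=[0.7048 0.7094]  S=[0.6526]  K=[0.5076; 0.4085]  nu=[-3.3609]  x^+=[0.0001, 0.3446]  P^+=[0.3213 -0.1547; -0.1547 0.2861]

K[1,0] = 0.4085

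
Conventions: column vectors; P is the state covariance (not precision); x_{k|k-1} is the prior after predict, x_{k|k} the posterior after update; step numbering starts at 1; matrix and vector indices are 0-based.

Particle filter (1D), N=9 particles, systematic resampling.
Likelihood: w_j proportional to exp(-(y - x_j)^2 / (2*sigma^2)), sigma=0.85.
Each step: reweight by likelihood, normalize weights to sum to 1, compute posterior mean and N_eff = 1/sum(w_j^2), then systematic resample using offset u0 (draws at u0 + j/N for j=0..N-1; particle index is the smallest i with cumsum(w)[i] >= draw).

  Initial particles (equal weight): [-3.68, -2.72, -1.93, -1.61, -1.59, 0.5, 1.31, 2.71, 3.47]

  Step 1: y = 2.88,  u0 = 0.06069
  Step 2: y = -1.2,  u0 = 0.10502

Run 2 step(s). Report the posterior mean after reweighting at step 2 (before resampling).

step 1: w=[0.0000, 0.0000, 0.0000, 0.0000, 0.0000, 0.0101, 0.0923, 0.4982, 0.3994]  mean=2.8620  Neff=2.4018  idx=[6, 7, 7, 7, 7, 8, 8, 8, 8]
step 2: w=[0.9920, 0.0020, 0.0020, 0.0020, 0.0020, 0.0000, 0.0000, 0.0000, 0.0000]  mean=1.3212  Neff=1.0161  idx=[0, 0, 0, 0, 0, 0, 0, 0, 1]

post_mean = 1.3212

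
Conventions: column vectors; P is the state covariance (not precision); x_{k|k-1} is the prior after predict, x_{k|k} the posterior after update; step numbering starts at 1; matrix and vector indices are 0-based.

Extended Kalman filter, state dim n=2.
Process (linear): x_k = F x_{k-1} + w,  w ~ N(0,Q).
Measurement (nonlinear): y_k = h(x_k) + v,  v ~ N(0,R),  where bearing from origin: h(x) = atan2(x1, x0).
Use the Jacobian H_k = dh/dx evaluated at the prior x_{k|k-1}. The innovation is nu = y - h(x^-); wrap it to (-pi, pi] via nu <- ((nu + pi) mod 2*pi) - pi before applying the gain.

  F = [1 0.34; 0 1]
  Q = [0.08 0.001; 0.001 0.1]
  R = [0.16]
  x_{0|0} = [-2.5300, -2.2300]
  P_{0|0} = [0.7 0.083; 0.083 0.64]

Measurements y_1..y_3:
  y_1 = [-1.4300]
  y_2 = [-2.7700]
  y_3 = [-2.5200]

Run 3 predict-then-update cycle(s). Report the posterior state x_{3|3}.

x_post = [-4.9088, -2.8243]

step 1: x^-=[-3.2882, -2.2300]  P^-=[0.9104 0.3016; 0.3016 0.7400]  H_jac=[0.1413 -0.2083]  S=[0.1925]  K=[0.3417; -0.5793]  nu=[1.1157]  x^+=[-2.9070, -2.8764]  P^+=[0.8879 0.3397; 0.3397 0.6754]
step 2: x^-=[-3.8849, -2.8764]  P^-=[1.2770 0.5703; 0.5703 0.7754]  H_jac=[0.1231 -0.1663]  S=[0.1774]  K=[0.3515; -0.3309]  nu=[-0.2657]  x^+=[-3.9783, -2.7884]  P^+=[1.2551 0.5910; 0.5910 0.7560]
step 3: x^-=[-4.9264, -2.7884]  P^-=[1.8244 0.8490; 0.8490 0.8560]  H_jac=[0.0870 -0.1537]  S=[0.1713]  K=[0.1648; -0.3369]  nu=[0.1065]  x^+=[-4.9088, -2.8243]  P^+=[1.8197 0.8585; 0.8585 0.8365]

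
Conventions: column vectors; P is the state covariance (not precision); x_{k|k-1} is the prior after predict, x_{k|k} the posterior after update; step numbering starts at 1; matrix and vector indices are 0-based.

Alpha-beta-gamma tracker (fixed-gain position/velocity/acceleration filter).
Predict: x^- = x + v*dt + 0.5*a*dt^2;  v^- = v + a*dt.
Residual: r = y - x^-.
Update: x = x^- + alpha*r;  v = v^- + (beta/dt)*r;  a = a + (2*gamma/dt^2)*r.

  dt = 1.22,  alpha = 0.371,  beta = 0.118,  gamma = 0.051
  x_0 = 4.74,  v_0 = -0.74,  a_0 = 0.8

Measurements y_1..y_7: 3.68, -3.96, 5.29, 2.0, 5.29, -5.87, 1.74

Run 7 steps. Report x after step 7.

x_post = 1.8567

step 1: x_pred=4.4326  r=-0.7526  x^+=4.1534  v^+=0.1632  a^+=0.7484
step 2: x_pred=4.9095  r=-8.8695  x^+=1.6189  v^+=0.2184  a^+=0.1406
step 3: x_pred=1.9900  r=3.3000  x^+=3.2143  v^+=0.7091  a^+=0.3668
step 4: x_pred=4.3524  r=-2.3524  x^+=3.4797  v^+=0.9291  a^+=0.2055
step 5: x_pred=4.7661  r=0.5239  x^+=4.9604  v^+=1.2305  a^+=0.2414
step 6: x_pred=6.6413  r=-12.5113  x^+=1.9996  v^+=0.3149  a^+=-0.6160
step 7: x_pred=1.9255  r=-0.1855  x^+=1.8567  v^+=-0.4545  a^+=-0.6287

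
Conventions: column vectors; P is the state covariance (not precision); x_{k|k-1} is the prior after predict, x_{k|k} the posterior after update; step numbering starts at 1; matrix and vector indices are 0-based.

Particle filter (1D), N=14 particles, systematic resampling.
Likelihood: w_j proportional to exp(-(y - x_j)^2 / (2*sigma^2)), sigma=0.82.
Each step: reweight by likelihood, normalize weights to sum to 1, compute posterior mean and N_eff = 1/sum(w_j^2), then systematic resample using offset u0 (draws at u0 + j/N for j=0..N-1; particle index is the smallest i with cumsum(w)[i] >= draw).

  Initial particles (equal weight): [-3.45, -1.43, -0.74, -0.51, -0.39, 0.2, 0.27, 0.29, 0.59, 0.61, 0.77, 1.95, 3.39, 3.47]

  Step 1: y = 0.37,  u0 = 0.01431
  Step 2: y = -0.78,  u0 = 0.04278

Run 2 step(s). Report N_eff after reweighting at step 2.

step 1: w=[0.0000, 0.0118, 0.0524, 0.0736, 0.0852, 0.1281, 0.1299, 0.1303, 0.1263, 0.1254, 0.1162, 0.0205, 0.0001, 0.0001]  mean=0.2534  Neff=8.9724  idx=[2, 3, 4, 5, 5, 6, 6, 7, 7, 8, 8, 9, 10, 10]
step 2: w=[0.1509, 0.1431, 0.1349, 0.0739, 0.0739, 0.0665, 0.0665, 0.0645, 0.0645, 0.0374, 0.0374, 0.0359, 0.0253, 0.0253]  mean=-0.0293  Neff=10.5392  idx=[0, 0, 1, 1, 2, 2, 3, 4, 5, 6, 7, 8, 10, 12]

N_eff = 10.5392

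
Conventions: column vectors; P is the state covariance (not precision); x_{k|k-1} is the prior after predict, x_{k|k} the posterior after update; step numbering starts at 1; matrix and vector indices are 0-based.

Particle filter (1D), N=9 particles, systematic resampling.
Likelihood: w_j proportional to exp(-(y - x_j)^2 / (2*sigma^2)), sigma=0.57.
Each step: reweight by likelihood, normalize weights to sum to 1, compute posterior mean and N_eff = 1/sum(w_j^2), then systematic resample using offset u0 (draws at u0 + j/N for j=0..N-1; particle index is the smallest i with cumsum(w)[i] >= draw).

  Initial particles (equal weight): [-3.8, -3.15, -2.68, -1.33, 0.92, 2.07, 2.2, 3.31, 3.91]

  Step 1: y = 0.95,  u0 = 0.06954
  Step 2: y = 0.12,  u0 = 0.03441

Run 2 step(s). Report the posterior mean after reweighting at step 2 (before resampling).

step 1: w=[0.0000, 0.0000, 0.0000, 0.0003, 0.8089, 0.1175, 0.0731, 0.0002, 0.0000]  mean=1.1485  Neff=1.4848  idx=[4, 4, 4, 4, 4, 4, 4, 5, 6]
step 2: w=[0.1426, 0.1426, 0.1426, 0.1426, 0.1426, 0.1426, 0.1426, 0.0011, 0.0005]  mean=0.9219  Neff=7.0222  idx=[0, 1, 1, 2, 3, 4, 4, 5, 6]

post_mean = 0.9219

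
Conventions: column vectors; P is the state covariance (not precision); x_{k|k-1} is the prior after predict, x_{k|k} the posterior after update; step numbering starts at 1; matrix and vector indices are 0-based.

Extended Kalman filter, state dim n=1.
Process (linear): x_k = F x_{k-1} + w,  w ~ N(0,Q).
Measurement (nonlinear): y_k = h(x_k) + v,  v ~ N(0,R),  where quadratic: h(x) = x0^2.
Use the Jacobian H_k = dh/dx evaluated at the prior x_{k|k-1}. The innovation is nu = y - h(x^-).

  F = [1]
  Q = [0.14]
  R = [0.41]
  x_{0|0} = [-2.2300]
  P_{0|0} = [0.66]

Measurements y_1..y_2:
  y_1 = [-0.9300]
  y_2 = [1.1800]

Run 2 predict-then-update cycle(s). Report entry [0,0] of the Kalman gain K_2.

step 1: x^-=[-2.2300]  P^-=[0.8000]  H_jac=[-4.4600]  S=[16.3233]  K=[-0.2186]  nu=[-5.9029]  x^+=[-0.9397]  P^+=[0.0201]
step 2: x^-=[-0.9397]  P^-=[0.1601]  H_jac=[-1.8794]  S=[0.9755]  K=[-0.3084]  nu=[0.2969]  x^+=[-1.0313]  P^+=[0.0673]

K[0,0] = -0.3084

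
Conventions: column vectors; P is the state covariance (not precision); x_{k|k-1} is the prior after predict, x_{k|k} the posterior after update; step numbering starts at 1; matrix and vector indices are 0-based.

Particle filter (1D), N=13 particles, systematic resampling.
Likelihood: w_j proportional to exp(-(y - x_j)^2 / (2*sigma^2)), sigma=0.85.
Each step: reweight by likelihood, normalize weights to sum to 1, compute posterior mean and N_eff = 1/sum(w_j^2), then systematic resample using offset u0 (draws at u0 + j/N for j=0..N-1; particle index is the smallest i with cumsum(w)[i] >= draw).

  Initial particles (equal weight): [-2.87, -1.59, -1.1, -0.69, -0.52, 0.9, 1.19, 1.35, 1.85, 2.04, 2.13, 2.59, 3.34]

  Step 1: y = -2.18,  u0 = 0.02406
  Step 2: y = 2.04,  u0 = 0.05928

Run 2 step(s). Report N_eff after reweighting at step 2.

step 1: w=[0.3104, 0.3392, 0.1925, 0.0929, 0.0641, 0.0006, 0.0002, 0.0001, 0.0000, 0.0000, 0.0000, 0.0000, 0.0000]  mean=-1.7386  Neff=3.8280  idx=[0, 0, 0, 0, 1, 1, 1, 1, 1, 2, 2, 3, 4]
step 2: w=[0.0000, 0.0000, 0.0000, 0.0000, 0.0057, 0.0057, 0.0057, 0.0057, 0.0057, 0.0567, 0.0567, 0.2997, 0.5584]  mean=-0.6672  Neff=2.4495  idx=[9, 10, 11, 11, 11, 12, 12, 12, 12, 12, 12, 12, 12]

N_eff = 2.4495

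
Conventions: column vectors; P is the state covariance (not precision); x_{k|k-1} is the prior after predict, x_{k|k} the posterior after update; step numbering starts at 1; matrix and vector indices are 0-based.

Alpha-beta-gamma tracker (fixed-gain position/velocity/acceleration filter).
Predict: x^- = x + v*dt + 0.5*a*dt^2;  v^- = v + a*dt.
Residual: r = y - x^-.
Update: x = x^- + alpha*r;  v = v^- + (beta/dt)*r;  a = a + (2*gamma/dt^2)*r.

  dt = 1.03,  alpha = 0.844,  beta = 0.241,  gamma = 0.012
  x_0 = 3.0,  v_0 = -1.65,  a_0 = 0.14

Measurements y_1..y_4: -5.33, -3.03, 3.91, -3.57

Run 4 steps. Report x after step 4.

step 1: x_pred=1.3748  r=-6.7048  x^+=-4.2841  v^+=-3.0746  a^+=-0.0117
step 2: x_pred=-7.4571  r=4.4271  x^+=-3.7206  v^+=-2.0508  a^+=0.0885
step 3: x_pred=-5.7860  r=9.6960  x^+=2.3974  v^+=0.3090  a^+=0.3078
step 4: x_pred=2.8790  r=-6.4490  x^+=-2.5640  v^+=-0.8829  a^+=0.1619

x_post = -2.5640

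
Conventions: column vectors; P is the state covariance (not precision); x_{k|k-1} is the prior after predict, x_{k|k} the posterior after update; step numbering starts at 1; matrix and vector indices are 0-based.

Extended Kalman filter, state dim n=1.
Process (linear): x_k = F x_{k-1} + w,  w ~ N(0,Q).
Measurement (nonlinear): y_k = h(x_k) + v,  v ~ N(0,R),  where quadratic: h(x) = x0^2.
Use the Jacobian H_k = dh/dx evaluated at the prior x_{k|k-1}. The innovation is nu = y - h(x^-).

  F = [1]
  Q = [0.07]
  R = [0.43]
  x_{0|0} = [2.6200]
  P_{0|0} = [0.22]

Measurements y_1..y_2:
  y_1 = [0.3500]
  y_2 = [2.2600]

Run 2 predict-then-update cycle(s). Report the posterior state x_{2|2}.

x_post = [1.4804]

step 1: x^-=[2.6200]  P^-=[0.2900]  H_jac=[5.2400]  S=[8.3927]  K=[0.1811]  nu=[-6.5144]  x^+=[1.4405]  P^+=[0.0149]
step 2: x^-=[1.4405]  P^-=[0.0849]  H_jac=[2.8810]  S=[1.1343]  K=[0.2155]  nu=[0.1850]  x^+=[1.4804]  P^+=[0.0322]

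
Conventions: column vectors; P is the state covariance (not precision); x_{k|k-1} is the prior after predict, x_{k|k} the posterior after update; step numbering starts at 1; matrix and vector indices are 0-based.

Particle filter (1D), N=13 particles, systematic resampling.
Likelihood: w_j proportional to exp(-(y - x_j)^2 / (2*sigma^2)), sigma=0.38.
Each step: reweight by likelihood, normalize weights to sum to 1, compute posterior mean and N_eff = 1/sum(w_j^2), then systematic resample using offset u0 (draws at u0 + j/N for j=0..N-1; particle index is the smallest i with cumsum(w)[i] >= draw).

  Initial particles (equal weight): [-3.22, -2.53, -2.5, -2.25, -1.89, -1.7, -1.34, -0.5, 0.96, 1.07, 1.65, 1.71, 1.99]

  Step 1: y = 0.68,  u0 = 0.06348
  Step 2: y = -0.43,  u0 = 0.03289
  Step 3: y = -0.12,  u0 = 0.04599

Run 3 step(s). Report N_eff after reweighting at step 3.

step 1: w=[0.0000, 0.0000, 0.0000, 0.0000, 0.0000, 0.0000, 0.0000, 0.0056, 0.5340, 0.4137, 0.0269, 0.0178, 0.0018]  mean=1.0311  Neff=2.1860  idx=[8, 8, 8, 8, 8, 8, 8, 9, 9, 9, 9, 9, 11]
step 2: w=[0.1154, 0.1154, 0.1154, 0.1154, 0.1154, 0.1154, 0.1154, 0.0384, 0.0384, 0.0384, 0.0384, 0.0384, 0.0000]  mean=0.9811  Neff=9.9363  idx=[0, 0, 1, 2, 2, 3, 4, 4, 5, 6, 6, 8, 10]
step 3: w=[0.0844, 0.0844, 0.0844, 0.0844, 0.0844, 0.0844, 0.0844, 0.0844, 0.0844, 0.0844, 0.0844, 0.0356, 0.0356]  mean=0.9678  Neff=12.3510  idx=[0, 1, 2, 3, 4, 5, 6, 6, 7, 8, 9, 10, 12]

N_eff = 12.3510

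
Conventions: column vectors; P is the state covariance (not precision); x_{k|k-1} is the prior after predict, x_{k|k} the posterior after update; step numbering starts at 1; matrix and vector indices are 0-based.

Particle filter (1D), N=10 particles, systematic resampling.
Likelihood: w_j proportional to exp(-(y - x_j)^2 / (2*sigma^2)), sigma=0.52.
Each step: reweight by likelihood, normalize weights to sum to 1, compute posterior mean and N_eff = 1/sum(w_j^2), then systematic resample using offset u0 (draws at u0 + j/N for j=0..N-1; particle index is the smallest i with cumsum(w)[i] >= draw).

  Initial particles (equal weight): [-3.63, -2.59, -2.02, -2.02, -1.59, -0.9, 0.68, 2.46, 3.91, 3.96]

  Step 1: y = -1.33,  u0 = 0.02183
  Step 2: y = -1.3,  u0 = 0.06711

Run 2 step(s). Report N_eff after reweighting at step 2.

N_eff = 9.0213

step 1: w=[0.0000, 0.0214, 0.1675, 0.1675, 0.3564, 0.2869, 0.0002, 0.0000, 0.0000, 0.0000]  mean=-1.5570  Neff=3.7604  idx=[2, 2, 3, 3, 4, 4, 4, 5, 5, 5]
step 2: w=[0.0605, 0.0605, 0.0605, 0.0605, 0.1352, 0.1352, 0.1352, 0.1175, 0.1175, 0.1175]  mean=-1.4510  Neff=9.0213  idx=[1, 2, 4, 4, 5, 6, 7, 8, 8, 9]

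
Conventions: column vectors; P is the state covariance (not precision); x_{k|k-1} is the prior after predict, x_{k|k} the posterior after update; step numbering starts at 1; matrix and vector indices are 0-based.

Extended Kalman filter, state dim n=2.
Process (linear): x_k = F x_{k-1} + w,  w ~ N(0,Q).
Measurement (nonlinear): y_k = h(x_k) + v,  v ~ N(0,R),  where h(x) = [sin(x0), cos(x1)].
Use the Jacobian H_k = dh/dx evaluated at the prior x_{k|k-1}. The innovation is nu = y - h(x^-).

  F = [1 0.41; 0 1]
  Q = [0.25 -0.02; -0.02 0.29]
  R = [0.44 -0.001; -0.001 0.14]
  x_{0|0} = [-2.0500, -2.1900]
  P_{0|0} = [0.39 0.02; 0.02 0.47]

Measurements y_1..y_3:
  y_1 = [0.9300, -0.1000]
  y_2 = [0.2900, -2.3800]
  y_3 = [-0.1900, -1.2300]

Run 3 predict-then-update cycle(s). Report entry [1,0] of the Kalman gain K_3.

step 1: x^-=[-2.9479, -2.1900]  P^-=[0.7354 0.1927; 0.1927 0.7600]  H_jac=[-0.9813 0.0000; 0.0000 0.8143]  S=[1.1482 -0.1550; -0.1550 0.6440]  K=[-0.6156 0.0955; -0.0361 0.9523]  nu=[1.1225, 0.4804]  x^+=[-3.5931, -1.7731]  P^+=[0.2761 0.0172; 0.0172 0.1638]
step 2: x^-=[-4.3200, -1.7731]  P^-=[0.5678 0.0643; 0.0643 0.4538]  H_jac=[-0.3824 0.0000; 0.0000 0.9796]  S=[0.5230 -0.0251; -0.0251 0.5755]  K=[-0.4107 0.0916; -0.0100 0.7720]  nu=[-0.6340, -2.1791]  x^+=[-4.2592, -3.4491]  P^+=[0.4728 0.0135; 0.0135 0.1103]
step 3: x^-=[-5.6733, -3.4491]  P^-=[0.7525 0.0387; 0.0387 0.4003]  H_jac=[0.8197 0.0000; 0.0000 -0.3027]  S=[0.9456 -0.0106; -0.0106 0.1767]  K=[0.6520 -0.0272; 0.0259 -0.6843]  nu=[-0.7627, -0.2769]  x^+=[-6.1631, -3.2794]  P^+=[0.3500 0.0147; 0.0147 0.3166]

K[1,0] = 0.0259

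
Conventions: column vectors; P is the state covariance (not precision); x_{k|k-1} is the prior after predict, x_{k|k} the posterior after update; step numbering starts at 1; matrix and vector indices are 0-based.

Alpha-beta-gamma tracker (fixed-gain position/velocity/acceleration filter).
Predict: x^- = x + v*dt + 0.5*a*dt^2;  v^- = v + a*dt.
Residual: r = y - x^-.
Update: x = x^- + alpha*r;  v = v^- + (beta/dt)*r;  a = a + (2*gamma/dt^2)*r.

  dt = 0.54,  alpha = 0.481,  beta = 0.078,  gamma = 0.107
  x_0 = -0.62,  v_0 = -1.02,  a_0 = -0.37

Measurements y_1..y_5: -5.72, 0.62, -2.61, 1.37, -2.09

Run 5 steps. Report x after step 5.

x_post = -1.7553

step 1: x_pred=-1.2247  r=-4.4953  x^+=-3.3870  v^+=-1.8691  a^+=-3.6690
step 2: x_pred=-4.9312  r=5.5512  x^+=-2.2611  v^+=-3.0485  a^+=0.4050
step 3: x_pred=-3.8482  r=1.2382  x^+=-3.2526  v^+=-2.6510  a^+=1.3137
step 4: x_pred=-4.4926  r=5.8626  x^+=-1.6727  v^+=-1.0948  a^+=5.6162
step 5: x_pred=-1.4451  r=-0.6449  x^+=-1.7553  v^+=1.8448  a^+=5.1429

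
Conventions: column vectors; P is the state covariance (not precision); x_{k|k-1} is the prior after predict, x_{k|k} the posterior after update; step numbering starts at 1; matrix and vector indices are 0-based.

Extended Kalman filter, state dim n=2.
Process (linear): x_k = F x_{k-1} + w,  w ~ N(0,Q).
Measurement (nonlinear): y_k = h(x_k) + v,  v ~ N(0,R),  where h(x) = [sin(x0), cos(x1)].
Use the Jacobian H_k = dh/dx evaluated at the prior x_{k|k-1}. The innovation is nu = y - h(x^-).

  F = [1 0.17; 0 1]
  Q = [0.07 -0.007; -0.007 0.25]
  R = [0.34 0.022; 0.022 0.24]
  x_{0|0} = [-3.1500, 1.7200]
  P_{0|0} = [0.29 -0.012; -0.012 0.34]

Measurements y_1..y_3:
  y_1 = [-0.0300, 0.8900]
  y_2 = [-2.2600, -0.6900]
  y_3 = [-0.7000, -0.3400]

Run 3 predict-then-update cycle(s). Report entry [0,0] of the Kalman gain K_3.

step 1: x^-=[-2.8576, 1.7200]  P^-=[0.3657 0.0388; 0.0388 0.5900]  H_jac=[-0.9599 0.0000; 0.0000 -0.9889]  S=[0.6770 0.0588; 0.0588 0.8170]  K=[-0.5177 -0.0097; 0.0071 -0.7147]  nu=[0.2502, 1.0387]  x^+=[-2.9972, 0.9795]  P^+=[0.1836 0.0139; 0.0139 0.1733]
step 2: x^-=[-2.8307, 0.9795]  P^-=[0.2633 0.0363; 0.0363 0.4233]  H_jac=[-0.9521 0.0000; 0.0000 -0.8302]  S=[0.5787 0.0507; 0.0507 0.5317]  K=[-0.4319 -0.0155; -0.0019 -0.6607]  nu=[-1.9541, -1.2475]  x^+=[-1.9674, 1.8073]  P^+=[0.1546 0.0159; 0.0159 0.1910]
step 3: x^-=[-1.6602, 1.8073]  P^-=[0.2355 0.0414; 0.0414 0.4410]  H_jac=[-0.0893 0.0000; 0.0000 -0.9722]  S=[0.3419 0.0256; 0.0256 0.6568]  K=[-0.0571 -0.0591; 0.0382 -0.6543]  nu=[0.2960, -0.1057]  x^+=[-1.6708, 1.8878]  P^+=[0.2319 0.0159; 0.0159 0.1607]

K[0,0] = -0.0571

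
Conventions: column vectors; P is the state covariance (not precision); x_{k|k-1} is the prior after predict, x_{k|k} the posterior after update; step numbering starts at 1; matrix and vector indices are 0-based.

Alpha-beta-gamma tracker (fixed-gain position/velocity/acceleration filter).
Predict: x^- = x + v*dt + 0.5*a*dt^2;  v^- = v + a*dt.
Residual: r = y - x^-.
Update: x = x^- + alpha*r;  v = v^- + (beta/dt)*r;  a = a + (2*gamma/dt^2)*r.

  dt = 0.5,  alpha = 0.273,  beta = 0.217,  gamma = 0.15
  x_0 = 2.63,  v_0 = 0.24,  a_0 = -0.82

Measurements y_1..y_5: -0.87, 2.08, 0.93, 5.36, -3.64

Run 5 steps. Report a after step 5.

step 1: x_pred=2.6475  r=-3.5175  x^+=1.6872  v^+=-1.6966  a^+=-5.0410
step 2: x_pred=0.2088  r=1.8712  x^+=0.7196  v^+=-3.4050  a^+=-2.7956
step 3: x_pred=-1.3323  r=2.2623  x^+=-0.7147  v^+=-3.8209  a^+=-0.0808
step 4: x_pred=-2.6353  r=7.9953  x^+=-0.4526  v^+=-0.3914  a^+=9.5135
step 5: x_pred=0.5409  r=-4.1809  x^+=-0.6005  v^+=2.5508  a^+=4.4964

a_post = 4.4964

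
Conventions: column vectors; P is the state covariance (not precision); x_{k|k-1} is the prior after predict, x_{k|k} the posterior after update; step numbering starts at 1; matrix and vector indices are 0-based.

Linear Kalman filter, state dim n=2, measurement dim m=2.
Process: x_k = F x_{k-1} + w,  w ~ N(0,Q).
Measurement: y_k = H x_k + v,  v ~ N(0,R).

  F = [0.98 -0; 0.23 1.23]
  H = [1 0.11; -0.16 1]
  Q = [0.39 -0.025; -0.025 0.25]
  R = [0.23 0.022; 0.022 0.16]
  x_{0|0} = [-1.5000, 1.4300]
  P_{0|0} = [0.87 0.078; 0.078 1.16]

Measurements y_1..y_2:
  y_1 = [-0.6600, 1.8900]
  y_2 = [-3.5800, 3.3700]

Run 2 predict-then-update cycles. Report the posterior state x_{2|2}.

x_post = [-3.0822, 2.6020]

step 1: x^-=[-1.4700, 1.4139]  P^-=[1.2255 0.2651; 0.2651 2.0951]  S=[1.5392 0.3168; 0.3168 2.2017]  K=[0.8334 -0.0886; 0.1340 0.9131]  nu=[0.6545, 0.2409]  x^+=[-0.9459, 1.7216]  P^+=[0.1860 0.0339; 0.0339 0.1545]
step 2: x^-=[-0.9270, 1.9000]  P^-=[0.5686 0.0578; 0.0578 0.5127]  S=[0.8176 0.0442; 0.0442 0.6688]  K=[0.7085 -0.0964; 0.0993 0.7463]  nu=[-2.8620, 1.3217]  x^+=[-3.0822, 2.6020]  P^+=[0.1580 0.0254; 0.0254 0.1257]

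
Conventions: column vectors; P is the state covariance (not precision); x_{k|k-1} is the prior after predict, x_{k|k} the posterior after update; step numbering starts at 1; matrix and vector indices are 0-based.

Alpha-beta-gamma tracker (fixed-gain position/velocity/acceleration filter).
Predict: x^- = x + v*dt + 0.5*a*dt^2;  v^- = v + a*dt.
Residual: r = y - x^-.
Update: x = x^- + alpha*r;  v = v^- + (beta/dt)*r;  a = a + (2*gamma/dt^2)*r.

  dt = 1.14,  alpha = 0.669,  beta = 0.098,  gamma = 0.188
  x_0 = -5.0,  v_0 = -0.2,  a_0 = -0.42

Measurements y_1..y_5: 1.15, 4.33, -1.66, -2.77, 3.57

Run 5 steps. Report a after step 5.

a_post = -2.2953

step 1: x_pred=-5.5009  r=6.6509  x^+=-1.0515  v^+=-0.1071  a^+=1.5042
step 2: x_pred=-0.1960  r=4.5260  x^+=2.8319  v^+=1.9969  a^+=2.8137
step 3: x_pred=6.9367  r=-8.5967  x^+=1.1855  v^+=4.4655  a^+=0.3265
step 4: x_pred=6.4883  r=-9.2583  x^+=0.2945  v^+=4.0418  a^+=-2.3521
step 5: x_pred=3.3738  r=0.1962  x^+=3.5051  v^+=1.3773  a^+=-2.2953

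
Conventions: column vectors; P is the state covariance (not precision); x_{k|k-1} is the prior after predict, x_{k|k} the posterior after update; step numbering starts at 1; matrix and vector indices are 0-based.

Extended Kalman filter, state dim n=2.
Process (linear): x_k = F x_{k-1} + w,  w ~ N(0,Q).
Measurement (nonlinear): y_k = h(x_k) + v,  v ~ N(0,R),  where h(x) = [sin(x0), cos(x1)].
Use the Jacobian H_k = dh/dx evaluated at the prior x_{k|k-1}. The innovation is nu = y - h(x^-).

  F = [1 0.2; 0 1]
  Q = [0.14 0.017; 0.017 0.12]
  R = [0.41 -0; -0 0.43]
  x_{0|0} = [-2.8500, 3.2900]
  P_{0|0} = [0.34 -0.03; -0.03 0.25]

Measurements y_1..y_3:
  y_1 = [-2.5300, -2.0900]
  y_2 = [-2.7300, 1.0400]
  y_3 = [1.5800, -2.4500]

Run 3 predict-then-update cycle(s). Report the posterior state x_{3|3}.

step 1: x^-=[-2.1920, 3.2900]  P^-=[0.4780 0.0370; 0.0370 0.3700]  H_jac=[-0.5820 0.0000; 0.0000 0.1479]  S=[0.5719 -0.0032; -0.0032 0.4381]  K=[-0.4864 0.0090; -0.0370 0.1246]  nu=[-1.7168, -1.1010]  x^+=[-1.3668, 3.2163]  P^+=[0.3426 0.0260; 0.0260 0.3624]
step 2: x^-=[-0.7236, 3.2163]  P^-=[0.5075 0.1155; 0.1155 0.4824]  H_jac=[0.7495 0.0000; 0.0000 0.0746]  S=[0.6951 0.0065; 0.0065 0.4327]  K=[0.5471 0.0117; 0.1238 0.0813]  nu=[-2.0679, 2.0372]  x^+=[-1.8311, 3.1259]  P^+=[0.2993 0.0677; 0.0677 0.4687]
step 3: x^-=[-1.2059, 3.1259]  P^-=[0.4852 0.1785; 0.1785 0.5887]  H_jac=[0.3568 0.0000; 0.0000 -0.0157]  S=[0.4718 -0.0010; -0.0010 0.4301]  K=[0.3670 -0.0057; 0.1349 -0.0212]  nu=[2.5142, -1.4501]  x^+=[-0.2751, 3.4959]  P^+=[0.4216 0.1550; 0.1550 0.5800]

x_post = [-0.2751, 3.4959]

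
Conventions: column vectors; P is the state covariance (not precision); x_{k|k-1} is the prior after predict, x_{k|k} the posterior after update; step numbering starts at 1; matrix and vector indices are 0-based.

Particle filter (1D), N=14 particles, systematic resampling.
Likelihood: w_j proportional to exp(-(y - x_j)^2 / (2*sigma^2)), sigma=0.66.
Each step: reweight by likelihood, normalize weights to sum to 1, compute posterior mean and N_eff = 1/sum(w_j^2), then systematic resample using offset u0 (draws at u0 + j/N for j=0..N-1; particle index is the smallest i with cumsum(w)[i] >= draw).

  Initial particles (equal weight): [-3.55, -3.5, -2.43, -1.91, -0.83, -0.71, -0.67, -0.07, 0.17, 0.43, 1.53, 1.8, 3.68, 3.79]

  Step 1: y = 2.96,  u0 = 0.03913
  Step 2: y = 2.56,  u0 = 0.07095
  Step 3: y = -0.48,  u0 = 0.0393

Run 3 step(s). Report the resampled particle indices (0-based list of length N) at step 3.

step 1: w=[0.0000, 0.0000, 0.0000, 0.0000, 0.0000, 0.0000, 0.0000, 0.0000, 0.0001, 0.0005, 0.0727, 0.1623, 0.4195, 0.3449]  mean=3.2544  Neff=3.0625  idx=[10, 11, 11, 12, 12, 12, 12, 12, 12, 13, 13, 13, 13, 13]
step 2: w=[0.0815, 0.1420, 0.1420, 0.0653, 0.0653, 0.0653, 0.0653, 0.0653, 0.0653, 0.0485, 0.0485, 0.0485, 0.0485, 0.0485]  mean=2.9975  Neff=11.8571  idx=[0, 1, 1, 2, 2, 3, 5, 6, 7, 8, 9, 11, 12, 13]
step 3: w=[0.4858, 0.1285, 0.1285, 0.1285, 0.1285, 0.0000, 0.0000, 0.0000, 0.0000, 0.0000, 0.0000, 0.0000, 0.0000, 0.0000]  mean=1.6688  Neff=3.3100  idx=[0, 0, 0, 0, 0, 0, 0, 1, 1, 2, 3, 3, 4, 4]

resampled_idx = [0, 0, 0, 0, 0, 0, 0, 1, 1, 2, 3, 3, 4, 4]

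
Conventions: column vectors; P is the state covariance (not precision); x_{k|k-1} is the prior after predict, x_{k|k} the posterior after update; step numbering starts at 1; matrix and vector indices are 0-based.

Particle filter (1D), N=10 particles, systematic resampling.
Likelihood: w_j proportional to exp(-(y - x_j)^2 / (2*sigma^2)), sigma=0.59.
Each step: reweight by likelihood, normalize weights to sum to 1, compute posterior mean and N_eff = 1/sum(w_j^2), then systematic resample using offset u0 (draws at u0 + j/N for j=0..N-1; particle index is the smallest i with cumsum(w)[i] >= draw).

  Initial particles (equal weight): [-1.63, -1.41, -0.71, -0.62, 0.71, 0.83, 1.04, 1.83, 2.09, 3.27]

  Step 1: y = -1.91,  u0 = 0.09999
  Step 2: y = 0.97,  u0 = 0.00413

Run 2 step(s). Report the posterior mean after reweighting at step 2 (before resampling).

post_mean = 0.7998

step 1: w=[0.4937, 0.3858, 0.0698, 0.0506, 0.0000, 0.0000, 0.0000, 0.0000, 0.0000, 0.0000]  mean=-1.4296  Neff=2.4999  idx=[0, 0, 0, 0, 1, 1, 1, 1, 2, 5]
step 2: w=[0.0001, 0.0001, 0.0001, 0.0001, 0.0003, 0.0003, 0.0003, 0.0003, 0.0175, 0.9811]  mean=0.7998  Neff=1.0386  idx=[8, 9, 9, 9, 9, 9, 9, 9, 9, 9]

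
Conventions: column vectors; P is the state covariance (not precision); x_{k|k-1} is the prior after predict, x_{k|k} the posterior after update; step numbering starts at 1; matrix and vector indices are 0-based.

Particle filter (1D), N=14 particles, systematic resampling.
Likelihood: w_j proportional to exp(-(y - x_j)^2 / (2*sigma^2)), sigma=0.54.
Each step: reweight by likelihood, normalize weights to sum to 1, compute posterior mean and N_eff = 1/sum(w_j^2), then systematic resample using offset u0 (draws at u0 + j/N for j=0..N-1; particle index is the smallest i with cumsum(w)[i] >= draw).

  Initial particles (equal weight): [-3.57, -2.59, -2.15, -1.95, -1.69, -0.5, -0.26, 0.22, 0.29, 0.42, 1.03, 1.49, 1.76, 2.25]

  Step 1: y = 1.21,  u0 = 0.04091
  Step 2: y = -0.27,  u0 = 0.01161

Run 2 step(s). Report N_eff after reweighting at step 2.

step 1: w=[0.0000, 0.0000, 0.0000, 0.0000, 0.0000, 0.0020, 0.0073, 0.0553, 0.0696, 0.1019, 0.2810, 0.2597, 0.1768, 0.0465]  mean=1.1643  Neff=5.0471  idx=[7, 8, 9, 10, 10, 10, 10, 11, 11, 11, 11, 12, 12, 13]
step 2: w=[0.3432, 0.3025, 0.2290, 0.0286, 0.0286, 0.0286, 0.0286, 0.0026, 0.0026, 0.0026, 0.0026, 0.0004, 0.0004, 0.0000]  mean=0.3939  Neff=3.7738  idx=[0, 0, 0, 0, 0, 1, 1, 1, 1, 2, 2, 2, 2, 5]

N_eff = 3.7738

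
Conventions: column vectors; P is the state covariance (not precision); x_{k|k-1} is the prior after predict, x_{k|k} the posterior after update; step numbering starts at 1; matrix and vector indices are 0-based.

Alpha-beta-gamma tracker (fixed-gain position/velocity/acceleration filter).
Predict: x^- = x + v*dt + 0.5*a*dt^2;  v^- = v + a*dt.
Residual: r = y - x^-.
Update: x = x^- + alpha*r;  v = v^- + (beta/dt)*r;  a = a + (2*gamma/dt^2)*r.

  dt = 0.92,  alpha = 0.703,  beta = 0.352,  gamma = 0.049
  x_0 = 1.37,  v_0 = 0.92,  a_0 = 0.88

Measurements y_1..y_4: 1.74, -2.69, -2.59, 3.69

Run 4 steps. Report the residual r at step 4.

resid = 6.6388

step 1: x_pred=2.5888  r=-0.8488  x^+=1.9921  v^+=1.4048  a^+=0.7817
step 2: x_pred=3.6154  r=-6.3054  x^+=-0.8173  v^+=-0.2885  a^+=0.0517
step 3: x_pred=-1.0608  r=-1.5292  x^+=-2.1358  v^+=-0.8260  a^+=-0.1254
step 4: x_pred=-2.9488  r=6.6388  x^+=1.7183  v^+=1.5987  a^+=0.6433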